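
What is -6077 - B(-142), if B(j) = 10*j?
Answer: -4657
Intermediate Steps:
-6077 - B(-142) = -6077 - 10*(-142) = -6077 - 1*(-1420) = -6077 + 1420 = -4657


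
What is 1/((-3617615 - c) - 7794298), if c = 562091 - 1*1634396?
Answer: -1/10339608 ≈ -9.6715e-8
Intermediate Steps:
c = -1072305 (c = 562091 - 1634396 = -1072305)
1/((-3617615 - c) - 7794298) = 1/((-3617615 - 1*(-1072305)) - 7794298) = 1/((-3617615 + 1072305) - 7794298) = 1/(-2545310 - 7794298) = 1/(-10339608) = -1/10339608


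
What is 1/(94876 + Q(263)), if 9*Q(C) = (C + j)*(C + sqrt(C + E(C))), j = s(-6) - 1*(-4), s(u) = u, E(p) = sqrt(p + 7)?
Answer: 538481256048239/55194782243116476203 - 152346335477*sqrt(263 + 3*sqrt(30))/55194782243116476203 + 258615069*sqrt(30)/110389564486232952406 - 73167*sqrt(30)*sqrt(263 + 3*sqrt(30))/110389564486232952406 ≈ 9.7099e-6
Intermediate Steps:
E(p) = sqrt(7 + p)
j = -2 (j = -6 - 1*(-4) = -6 + 4 = -2)
Q(C) = (-2 + C)*(C + sqrt(C + sqrt(7 + C)))/9 (Q(C) = ((C - 2)*(C + sqrt(C + sqrt(7 + C))))/9 = ((-2 + C)*(C + sqrt(C + sqrt(7 + C))))/9 = (-2 + C)*(C + sqrt(C + sqrt(7 + C)))/9)
1/(94876 + Q(263)) = 1/(94876 + (-2/9*263 - 2*sqrt(263 + sqrt(7 + 263))/9 + (1/9)*263**2 + (1/9)*263*sqrt(263 + sqrt(7 + 263)))) = 1/(94876 + (-526/9 - 2*sqrt(263 + sqrt(270))/9 + (1/9)*69169 + (1/9)*263*sqrt(263 + sqrt(270)))) = 1/(94876 + (-526/9 - 2*sqrt(263 + 3*sqrt(30))/9 + 69169/9 + (1/9)*263*sqrt(263 + 3*sqrt(30)))) = 1/(94876 + (-526/9 - 2*sqrt(263 + 3*sqrt(30))/9 + 69169/9 + 263*sqrt(263 + 3*sqrt(30))/9)) = 1/(94876 + (7627 + 29*sqrt(263 + 3*sqrt(30)))) = 1/(102503 + 29*sqrt(263 + 3*sqrt(30)))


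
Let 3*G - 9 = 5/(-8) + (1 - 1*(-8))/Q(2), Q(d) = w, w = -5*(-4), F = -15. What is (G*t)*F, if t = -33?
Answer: 11649/8 ≈ 1456.1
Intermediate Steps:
w = 20
Q(d) = 20
G = 353/120 (G = 3 + (5/(-8) + (1 - 1*(-8))/20)/3 = 3 + (5*(-⅛) + (1 + 8)*(1/20))/3 = 3 + (-5/8 + 9*(1/20))/3 = 3 + (-5/8 + 9/20)/3 = 3 + (⅓)*(-7/40) = 3 - 7/120 = 353/120 ≈ 2.9417)
(G*t)*F = ((353/120)*(-33))*(-15) = -3883/40*(-15) = 11649/8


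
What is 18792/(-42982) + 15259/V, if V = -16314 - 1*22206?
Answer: -689865089/827833320 ≈ -0.83334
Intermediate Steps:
V = -38520 (V = -16314 - 22206 = -38520)
18792/(-42982) + 15259/V = 18792/(-42982) + 15259/(-38520) = 18792*(-1/42982) + 15259*(-1/38520) = -9396/21491 - 15259/38520 = -689865089/827833320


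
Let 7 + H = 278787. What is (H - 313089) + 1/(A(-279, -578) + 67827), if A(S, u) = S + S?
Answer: -2307932120/67269 ≈ -34309.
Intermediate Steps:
H = 278780 (H = -7 + 278787 = 278780)
A(S, u) = 2*S
(H - 313089) + 1/(A(-279, -578) + 67827) = (278780 - 313089) + 1/(2*(-279) + 67827) = -34309 + 1/(-558 + 67827) = -34309 + 1/67269 = -2307932120/67269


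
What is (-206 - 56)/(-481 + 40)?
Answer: 262/441 ≈ 0.59410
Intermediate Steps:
(-206 - 56)/(-481 + 40) = -262/(-441) = -262*(-1/441) = 262/441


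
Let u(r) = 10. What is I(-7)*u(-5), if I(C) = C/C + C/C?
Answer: 20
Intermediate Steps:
I(C) = 2 (I(C) = 1 + 1 = 2)
I(-7)*u(-5) = 2*10 = 20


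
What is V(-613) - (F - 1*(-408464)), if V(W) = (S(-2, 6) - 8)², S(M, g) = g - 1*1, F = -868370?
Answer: 459915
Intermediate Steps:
S(M, g) = -1 + g (S(M, g) = g - 1 = -1 + g)
V(W) = 9 (V(W) = ((-1 + 6) - 8)² = (5 - 8)² = (-3)² = 9)
V(-613) - (F - 1*(-408464)) = 9 - (-868370 - 1*(-408464)) = 9 - (-868370 + 408464) = 9 - 1*(-459906) = 9 + 459906 = 459915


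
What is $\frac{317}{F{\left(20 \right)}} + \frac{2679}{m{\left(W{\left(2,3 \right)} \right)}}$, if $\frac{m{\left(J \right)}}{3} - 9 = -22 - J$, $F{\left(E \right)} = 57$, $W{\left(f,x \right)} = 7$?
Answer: $- \frac{44561}{1140} \approx -39.089$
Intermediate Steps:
$m{\left(J \right)} = -39 - 3 J$ ($m{\left(J \right)} = 27 + 3 \left(-22 - J\right) = 27 - \left(66 + 3 J\right) = -39 - 3 J$)
$\frac{317}{F{\left(20 \right)}} + \frac{2679}{m{\left(W{\left(2,3 \right)} \right)}} = \frac{317}{57} + \frac{2679}{-39 - 21} = 317 \cdot \frac{1}{57} + \frac{2679}{-39 - 21} = \frac{317}{57} + \frac{2679}{-60} = \frac{317}{57} + 2679 \left(- \frac{1}{60}\right) = \frac{317}{57} - \frac{893}{20} = - \frac{44561}{1140}$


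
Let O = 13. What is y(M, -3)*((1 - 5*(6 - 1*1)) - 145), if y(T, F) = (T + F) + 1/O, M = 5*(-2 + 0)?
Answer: 2184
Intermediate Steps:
M = -10 (M = 5*(-2) = -10)
y(T, F) = 1/13 + F + T (y(T, F) = (T + F) + 1/13 = (F + T) + 1/13 = 1/13 + F + T)
y(M, -3)*((1 - 5*(6 - 1*1)) - 145) = (1/13 - 3 - 10)*((1 - 5*(6 - 1*1)) - 145) = -168*((1 - 5*(6 - 1)) - 145)/13 = -168*((1 - 5*5) - 145)/13 = -168*((1 - 25) - 145)/13 = -168*(-24 - 145)/13 = -168/13*(-169) = 2184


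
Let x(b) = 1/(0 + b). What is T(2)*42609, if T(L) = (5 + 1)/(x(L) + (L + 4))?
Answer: 511308/13 ≈ 39331.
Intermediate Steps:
x(b) = 1/b
T(L) = 6/(4 + L + 1/L) (T(L) = (5 + 1)/(1/L + (L + 4)) = 6/(1/L + (4 + L)) = 6/(4 + L + 1/L))
T(2)*42609 = (6*2/(1 + 2*(4 + 2)))*42609 = (6*2/(1 + 2*6))*42609 = (6*2/(1 + 12))*42609 = (6*2/13)*42609 = (6*2*(1/13))*42609 = (12/13)*42609 = 511308/13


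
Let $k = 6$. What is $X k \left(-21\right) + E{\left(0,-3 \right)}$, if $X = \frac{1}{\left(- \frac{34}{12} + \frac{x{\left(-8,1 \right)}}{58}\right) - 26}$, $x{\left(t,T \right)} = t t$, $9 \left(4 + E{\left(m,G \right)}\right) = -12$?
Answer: $- \frac{11428}{14475} \approx -0.7895$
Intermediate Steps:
$E{\left(m,G \right)} = - \frac{16}{3}$ ($E{\left(m,G \right)} = -4 + \frac{1}{9} \left(-12\right) = -4 - \frac{4}{3} = - \frac{16}{3}$)
$x{\left(t,T \right)} = t^{2}$
$X = - \frac{174}{4825}$ ($X = \frac{1}{\left(- \frac{34}{12} + \frac{\left(-8\right)^{2}}{58}\right) - 26} = \frac{1}{\left(\left(-34\right) \frac{1}{12} + 64 \cdot \frac{1}{58}\right) - 26} = \frac{1}{\left(- \frac{17}{6} + \frac{32}{29}\right) - 26} = \frac{1}{- \frac{301}{174} - 26} = \frac{1}{- \frac{4825}{174}} = - \frac{174}{4825} \approx -0.036062$)
$X k \left(-21\right) + E{\left(0,-3 \right)} = - \frac{174 \cdot 6 \left(-21\right)}{4825} - \frac{16}{3} = \left(- \frac{174}{4825}\right) \left(-126\right) - \frac{16}{3} = \frac{21924}{4825} - \frac{16}{3} = - \frac{11428}{14475}$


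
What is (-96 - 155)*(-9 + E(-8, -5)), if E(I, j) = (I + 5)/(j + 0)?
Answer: 10542/5 ≈ 2108.4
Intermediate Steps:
E(I, j) = (5 + I)/j
(-96 - 155)*(-9 + E(-8, -5)) = (-96 - 155)*(-9 + (5 - 8)/(-5)) = -251*(-9 - ⅕*(-3)) = -251*(-9 + ⅗) = -251*(-42/5) = 10542/5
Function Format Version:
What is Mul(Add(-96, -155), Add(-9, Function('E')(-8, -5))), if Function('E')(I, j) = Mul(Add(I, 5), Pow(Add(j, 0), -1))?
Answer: Rational(10542, 5) ≈ 2108.4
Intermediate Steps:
Function('E')(I, j) = Mul(Pow(j, -1), Add(5, I)) (Function('E')(I, j) = Mul(Add(5, I), Pow(j, -1)) = Mul(Pow(j, -1), Add(5, I)))
Mul(Add(-96, -155), Add(-9, Function('E')(-8, -5))) = Mul(Add(-96, -155), Add(-9, Mul(Pow(-5, -1), Add(5, -8)))) = Mul(-251, Add(-9, Mul(Rational(-1, 5), -3))) = Mul(-251, Add(-9, Rational(3, 5))) = Mul(-251, Rational(-42, 5)) = Rational(10542, 5)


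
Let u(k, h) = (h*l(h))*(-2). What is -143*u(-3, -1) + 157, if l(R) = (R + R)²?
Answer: -987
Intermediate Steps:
l(R) = 4*R² (l(R) = (2*R)² = 4*R²)
u(k, h) = -8*h³ (u(k, h) = (h*(4*h²))*(-2) = (4*h³)*(-2) = -8*h³)
-143*u(-3, -1) + 157 = -(-1144)*(-1)³ + 157 = -(-1144)*(-1) + 157 = -143*8 + 157 = -1144 + 157 = -987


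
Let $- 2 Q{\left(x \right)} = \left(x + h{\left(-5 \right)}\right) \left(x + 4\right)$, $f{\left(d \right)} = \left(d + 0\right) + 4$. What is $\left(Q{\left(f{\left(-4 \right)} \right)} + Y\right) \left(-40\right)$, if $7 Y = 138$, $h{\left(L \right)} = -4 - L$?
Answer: $- \frac{4960}{7} \approx -708.57$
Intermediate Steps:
$f{\left(d \right)} = 4 + d$ ($f{\left(d \right)} = d + 4 = 4 + d$)
$Y = \frac{138}{7}$ ($Y = \frac{1}{7} \cdot 138 = \frac{138}{7} \approx 19.714$)
$Q{\left(x \right)} = - \frac{\left(1 + x\right) \left(4 + x\right)}{2}$ ($Q{\left(x \right)} = - \frac{\left(x - -1\right) \left(x + 4\right)}{2} = - \frac{\left(x + \left(-4 + 5\right)\right) \left(4 + x\right)}{2} = - \frac{\left(x + 1\right) \left(4 + x\right)}{2} = - \frac{\left(1 + x\right) \left(4 + x\right)}{2}$)
$\left(Q{\left(f{\left(-4 \right)} \right)} + Y\right) \left(-40\right) = \left(\left(-2 - \frac{5 \left(4 - 4\right)}{2} - \frac{\left(4 - 4\right)^{2}}{2}\right) + \frac{138}{7}\right) \left(-40\right) = \left(\left(-2 - 0 - \frac{0^{2}}{2}\right) + \frac{138}{7}\right) \left(-40\right) = \left(\left(-2 + 0 - 0\right) + \frac{138}{7}\right) \left(-40\right) = \left(\left(-2 + 0 + 0\right) + \frac{138}{7}\right) \left(-40\right) = \left(-2 + \frac{138}{7}\right) \left(-40\right) = \frac{124}{7} \left(-40\right) = - \frac{4960}{7}$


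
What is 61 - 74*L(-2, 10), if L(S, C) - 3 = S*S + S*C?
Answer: 1023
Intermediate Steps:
L(S, C) = 3 + S² + C*S (L(S, C) = 3 + (S*S + S*C) = 3 + (S² + C*S) = 3 + S² + C*S)
61 - 74*L(-2, 10) = 61 - 74*(3 + (-2)² + 10*(-2)) = 61 - 74*(3 + 4 - 20) = 61 - 74*(-13) = 61 + 962 = 1023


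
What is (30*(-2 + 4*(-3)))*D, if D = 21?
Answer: -8820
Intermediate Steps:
(30*(-2 + 4*(-3)))*D = (30*(-2 + 4*(-3)))*21 = (30*(-2 - 12))*21 = (30*(-14))*21 = -420*21 = -8820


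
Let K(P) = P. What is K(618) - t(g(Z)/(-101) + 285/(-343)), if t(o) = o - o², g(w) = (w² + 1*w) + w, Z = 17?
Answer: 766001107040/1200137449 ≈ 638.26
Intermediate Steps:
g(w) = w² + 2*w (g(w) = (w² + w) + w = (w + w²) + w = w² + 2*w)
K(618) - t(g(Z)/(-101) + 285/(-343)) = 618 - ((17*(2 + 17))/(-101) + 285/(-343))*(1 - ((17*(2 + 17))/(-101) + 285/(-343))) = 618 - ((17*19)*(-1/101) + 285*(-1/343))*(1 - ((17*19)*(-1/101) + 285*(-1/343))) = 618 - (323*(-1/101) - 285/343)*(1 - (323*(-1/101) - 285/343)) = 618 - (-323/101 - 285/343)*(1 - (-323/101 - 285/343)) = 618 - (-139574)*(1 - 1*(-139574/34643))/34643 = 618 - (-139574)*(1 + 139574/34643)/34643 = 618 - (-139574)*174217/(34643*34643) = 618 - 1*(-24316163558/1200137449) = 618 + 24316163558/1200137449 = 766001107040/1200137449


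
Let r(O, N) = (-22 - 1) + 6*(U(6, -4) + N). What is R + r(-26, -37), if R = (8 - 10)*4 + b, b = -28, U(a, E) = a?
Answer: -245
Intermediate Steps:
r(O, N) = 13 + 6*N (r(O, N) = (-22 - 1) + 6*(6 + N) = -23 + (36 + 6*N) = 13 + 6*N)
R = -36 (R = (8 - 10)*4 - 28 = -2*4 - 28 = -8 - 28 = -36)
R + r(-26, -37) = -36 + (13 + 6*(-37)) = -36 + (13 - 222) = -36 - 209 = -245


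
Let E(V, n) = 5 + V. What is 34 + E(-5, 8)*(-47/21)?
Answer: 34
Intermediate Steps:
34 + E(-5, 8)*(-47/21) = 34 + (5 - 5)*(-47/21) = 34 + 0*(-47*1/21) = 34 + 0*(-47/21) = 34 + 0 = 34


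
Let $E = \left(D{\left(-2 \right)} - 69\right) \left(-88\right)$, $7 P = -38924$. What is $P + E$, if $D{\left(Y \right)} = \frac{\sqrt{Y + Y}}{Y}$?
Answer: $\frac{3580}{7} + 88 i \approx 511.43 + 88.0 i$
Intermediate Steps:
$P = - \frac{38924}{7}$ ($P = \frac{1}{7} \left(-38924\right) = - \frac{38924}{7} \approx -5560.6$)
$D{\left(Y \right)} = \frac{\sqrt{2}}{\sqrt{Y}}$ ($D{\left(Y \right)} = \frac{\sqrt{2 Y}}{Y} = \frac{\sqrt{2} \sqrt{Y}}{Y} = \frac{\sqrt{2}}{\sqrt{Y}}$)
$E = 6072 + 88 i$ ($E = \left(\frac{\sqrt{2}}{i \sqrt{2}} - 69\right) \left(-88\right) = \left(\sqrt{2} \left(- \frac{i \sqrt{2}}{2}\right) - 69\right) \left(-88\right) = \left(- i - 69\right) \left(-88\right) = \left(-69 - i\right) \left(-88\right) = 6072 + 88 i \approx 6072.0 + 88.0 i$)
$P + E = - \frac{38924}{7} + \left(6072 + 88 i\right) = \frac{3580}{7} + 88 i$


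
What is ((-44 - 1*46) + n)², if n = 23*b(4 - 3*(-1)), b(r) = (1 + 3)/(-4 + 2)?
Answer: 18496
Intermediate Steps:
b(r) = -2 (b(r) = 4/(-2) = 4*(-½) = -2)
n = -46 (n = 23*(-2) = -46)
((-44 - 1*46) + n)² = ((-44 - 1*46) - 46)² = ((-44 - 46) - 46)² = (-90 - 46)² = (-136)² = 18496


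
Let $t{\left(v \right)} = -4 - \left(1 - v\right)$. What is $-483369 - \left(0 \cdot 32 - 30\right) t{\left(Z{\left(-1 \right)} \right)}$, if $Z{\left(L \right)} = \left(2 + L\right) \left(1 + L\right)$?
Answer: $-483519$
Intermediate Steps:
$Z{\left(L \right)} = \left(1 + L\right) \left(2 + L\right)$
$t{\left(v \right)} = -5 + v$ ($t{\left(v \right)} = -4 + \left(-1 + v\right) = -5 + v$)
$-483369 - \left(0 \cdot 32 - 30\right) t{\left(Z{\left(-1 \right)} \right)} = -483369 - \left(0 \cdot 32 - 30\right) \left(-5 + \left(2 + \left(-1\right)^{2} + 3 \left(-1\right)\right)\right) = -483369 - \left(0 - 30\right) \left(-5 + \left(2 + 1 - 3\right)\right) = -483369 - - 30 \left(-5 + 0\right) = -483369 - \left(-30\right) \left(-5\right) = -483369 - 150 = -483519$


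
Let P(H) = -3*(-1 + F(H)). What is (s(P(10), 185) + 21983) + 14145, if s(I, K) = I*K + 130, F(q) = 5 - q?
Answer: 39588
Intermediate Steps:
P(H) = -12 + 3*H (P(H) = -3*(-1 + (5 - H)) = -3*(4 - H) = -12 + 3*H)
s(I, K) = 130 + I*K
(s(P(10), 185) + 21983) + 14145 = ((130 + (-12 + 3*10)*185) + 21983) + 14145 = ((130 + (-12 + 30)*185) + 21983) + 14145 = ((130 + 18*185) + 21983) + 14145 = ((130 + 3330) + 21983) + 14145 = (3460 + 21983) + 14145 = 25443 + 14145 = 39588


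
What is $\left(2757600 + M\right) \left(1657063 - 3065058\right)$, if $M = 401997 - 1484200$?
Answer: $-2358950599015$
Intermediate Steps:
$M = -1082203$
$\left(2757600 + M\right) \left(1657063 - 3065058\right) = \left(2757600 - 1082203\right) \left(1657063 - 3065058\right) = 1675397 \left(-1407995\right) = -2358950599015$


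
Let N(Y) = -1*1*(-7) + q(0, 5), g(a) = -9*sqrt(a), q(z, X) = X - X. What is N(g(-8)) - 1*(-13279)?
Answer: 13286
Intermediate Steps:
q(z, X) = 0
N(Y) = 7 (N(Y) = -1*1*(-7) + 0 = -1*(-7) + 0 = 7 + 0 = 7)
N(g(-8)) - 1*(-13279) = 7 - 1*(-13279) = 7 + 13279 = 13286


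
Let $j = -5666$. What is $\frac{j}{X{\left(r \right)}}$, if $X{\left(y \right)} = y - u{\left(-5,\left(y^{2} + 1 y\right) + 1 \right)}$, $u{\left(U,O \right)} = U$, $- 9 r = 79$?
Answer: $\frac{25497}{17} \approx 1499.8$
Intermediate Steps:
$r = - \frac{79}{9}$ ($r = \left(- \frac{1}{9}\right) 79 = - \frac{79}{9} \approx -8.7778$)
$X{\left(y \right)} = 5 + y$ ($X{\left(y \right)} = y - -5 = y + 5 = 5 + y$)
$\frac{j}{X{\left(r \right)}} = - \frac{5666}{5 - \frac{79}{9}} = - \frac{5666}{- \frac{34}{9}} = \left(-5666\right) \left(- \frac{9}{34}\right) = \frac{25497}{17}$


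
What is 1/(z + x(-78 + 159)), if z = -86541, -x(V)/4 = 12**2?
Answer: -1/87117 ≈ -1.1479e-5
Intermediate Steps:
x(V) = -576 (x(V) = -4*12**2 = -4*144 = -576)
1/(z + x(-78 + 159)) = 1/(-86541 - 576) = 1/(-87117) = -1/87117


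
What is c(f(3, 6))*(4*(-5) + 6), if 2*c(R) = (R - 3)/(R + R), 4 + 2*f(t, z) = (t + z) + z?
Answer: -35/22 ≈ -1.5909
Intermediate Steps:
f(t, z) = -2 + z + t/2 (f(t, z) = -2 + ((t + z) + z)/2 = -2 + (t + 2*z)/2 = -2 + (z + t/2) = -2 + z + t/2)
c(R) = (-3 + R)/(4*R) (c(R) = ((R - 3)/(R + R))/2 = ((-3 + R)/((2*R)))/2 = ((-3 + R)*(1/(2*R)))/2 = ((-3 + R)/(2*R))/2 = (-3 + R)/(4*R))
c(f(3, 6))*(4*(-5) + 6) = ((-3 + (-2 + 6 + (½)*3))/(4*(-2 + 6 + (½)*3)))*(4*(-5) + 6) = ((-3 + (-2 + 6 + 3/2))/(4*(-2 + 6 + 3/2)))*(-20 + 6) = ((-3 + 11/2)/(4*(11/2)))*(-14) = ((¼)*(2/11)*(5/2))*(-14) = (5/44)*(-14) = -35/22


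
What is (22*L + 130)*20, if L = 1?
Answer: 3040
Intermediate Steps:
(22*L + 130)*20 = (22*1 + 130)*20 = (22 + 130)*20 = 152*20 = 3040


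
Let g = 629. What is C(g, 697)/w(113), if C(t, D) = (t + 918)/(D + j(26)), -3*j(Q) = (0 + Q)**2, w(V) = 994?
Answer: 663/200930 ≈ 0.0032997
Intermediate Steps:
j(Q) = -Q**2/3 (j(Q) = -(0 + Q)**2/3 = -Q**2/3)
C(t, D) = (918 + t)/(-676/3 + D) (C(t, D) = (t + 918)/(D - 1/3*26**2) = (918 + t)/(D - 1/3*676) = (918 + t)/(D - 676/3) = (918 + t)/(-676/3 + D))
C(g, 697)/w(113) = (3*(918 + 629)/(-676 + 3*697))/994 = (3*1547/(-676 + 2091))*(1/994) = (3*1547/1415)*(1/994) = (3*(1/1415)*1547)*(1/994) = (4641/1415)*(1/994) = 663/200930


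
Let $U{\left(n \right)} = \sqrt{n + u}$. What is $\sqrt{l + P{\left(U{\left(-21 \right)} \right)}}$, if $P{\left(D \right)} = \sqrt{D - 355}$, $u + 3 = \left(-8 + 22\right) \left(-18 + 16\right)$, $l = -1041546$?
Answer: $\sqrt{-1041546 + \sqrt{-355 + 2 i \sqrt{13}}} \approx 0.009 + 1020.6 i$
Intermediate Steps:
$u = -31$ ($u = -3 + \left(-8 + 22\right) \left(-18 + 16\right) = -3 + 14 \left(-2\right) = -3 - 28 = -31$)
$U{\left(n \right)} = \sqrt{-31 + n}$ ($U{\left(n \right)} = \sqrt{n - 31} = \sqrt{-31 + n}$)
$P{\left(D \right)} = \sqrt{-355 + D}$
$\sqrt{l + P{\left(U{\left(-21 \right)} \right)}} = \sqrt{-1041546 + \sqrt{-355 + \sqrt{-31 - 21}}} = \sqrt{-1041546 + \sqrt{-355 + \sqrt{-52}}} = \sqrt{-1041546 + \sqrt{-355 + 2 i \sqrt{13}}}$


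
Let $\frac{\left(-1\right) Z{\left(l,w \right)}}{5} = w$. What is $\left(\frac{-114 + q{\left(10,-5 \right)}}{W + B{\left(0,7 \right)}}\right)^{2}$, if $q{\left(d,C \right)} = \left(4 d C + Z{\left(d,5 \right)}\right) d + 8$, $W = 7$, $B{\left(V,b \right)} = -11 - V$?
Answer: $346921$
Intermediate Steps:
$Z{\left(l,w \right)} = - 5 w$
$q{\left(d,C \right)} = 8 + d \left(-25 + 4 C d\right)$ ($q{\left(d,C \right)} = \left(4 d C - 25\right) d + 8 = \left(4 C d - 25\right) d + 8 = \left(-25 + 4 C d\right) d + 8 = d \left(-25 + 4 C d\right) + 8 = 8 + d \left(-25 + 4 C d\right)$)
$\left(\frac{-114 + q{\left(10,-5 \right)}}{W + B{\left(0,7 \right)}}\right)^{2} = \left(\frac{-114 + \left(8 - 250 + 4 \left(-5\right) 10^{2}\right)}{7 - 11}\right)^{2} = \left(\frac{-114 + \left(8 - 250 + 4 \left(-5\right) 100\right)}{7 + \left(-11 + 0\right)}\right)^{2} = \left(\frac{-114 - 2242}{7 - 11}\right)^{2} = \left(\frac{-114 - 2242}{-4}\right)^{2} = \left(\left(-2356\right) \left(- \frac{1}{4}\right)\right)^{2} = 589^{2} = 346921$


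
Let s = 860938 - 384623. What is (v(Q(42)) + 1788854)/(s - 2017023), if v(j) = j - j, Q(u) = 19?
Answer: -894427/770354 ≈ -1.1611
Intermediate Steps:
v(j) = 0
s = 476315
(v(Q(42)) + 1788854)/(s - 2017023) = (0 + 1788854)/(476315 - 2017023) = 1788854/(-1540708) = 1788854*(-1/1540708) = -894427/770354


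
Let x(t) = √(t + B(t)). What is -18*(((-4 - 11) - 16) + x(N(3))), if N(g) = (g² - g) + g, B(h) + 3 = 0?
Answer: 558 - 18*√6 ≈ 513.91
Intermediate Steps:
B(h) = -3 (B(h) = -3 + 0 = -3)
N(g) = g²
x(t) = √(-3 + t) (x(t) = √(t - 3) = √(-3 + t))
-18*(((-4 - 11) - 16) + x(N(3))) = -18*(((-4 - 11) - 16) + √(-3 + 3²)) = -18*((-15 - 16) + √(-3 + 9)) = -18*(-31 + √6) = 558 - 18*√6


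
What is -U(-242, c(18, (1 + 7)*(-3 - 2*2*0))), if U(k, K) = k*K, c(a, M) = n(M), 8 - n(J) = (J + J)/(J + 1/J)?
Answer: 838288/577 ≈ 1452.8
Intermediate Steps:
n(J) = 8 - 2*J/(J + 1/J) (n(J) = 8 - (J + J)/(J + 1/J) = 8 - 2*J/(J + 1/J))
c(a, M) = 2*(4 + 3*M**2)/(1 + M**2)
U(k, K) = K*k
-U(-242, c(18, (1 + 7)*(-3 - 2*2*0))) = -2*(4 + 3*((1 + 7)*(-3 - 2*2*0))**2)/(1 + ((1 + 7)*(-3 - 2*2*0))**2)*(-242) = -2*(4 + 3*(8*(-3 - 4*0))**2)/(1 + (8*(-3 - 4*0))**2)*(-242) = -2*(4 + 3*(8*(-3 + 0))**2)/(1 + (8*(-3 + 0))**2)*(-242) = -2*(4 + 3*(8*(-3))**2)/(1 + (8*(-3))**2)*(-242) = -2*(4 + 3*(-24)**2)/(1 + (-24)**2)*(-242) = -2*(4 + 3*576)/(1 + 576)*(-242) = -2*(4 + 1728)/577*(-242) = -2*(1/577)*1732*(-242) = -3464*(-242)/577 = -1*(-838288/577) = 838288/577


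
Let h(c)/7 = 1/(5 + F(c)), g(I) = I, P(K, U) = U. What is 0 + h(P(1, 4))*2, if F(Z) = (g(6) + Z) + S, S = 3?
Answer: 7/9 ≈ 0.77778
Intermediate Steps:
F(Z) = 9 + Z (F(Z) = (6 + Z) + 3 = 9 + Z)
h(c) = 7/(14 + c) (h(c) = 7/(5 + (9 + c)) = 7/(14 + c))
0 + h(P(1, 4))*2 = 0 + (7/(14 + 4))*2 = 0 + (7/18)*2 = 0 + 7/9 = 7/9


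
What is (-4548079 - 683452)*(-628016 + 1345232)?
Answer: -3752137737696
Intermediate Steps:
(-4548079 - 683452)*(-628016 + 1345232) = -5231531*717216 = -3752137737696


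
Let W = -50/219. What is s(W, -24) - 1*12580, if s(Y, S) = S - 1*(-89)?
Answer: -12515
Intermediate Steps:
W = -50/219 (W = -50*1/219 = -50/219 ≈ -0.22831)
s(Y, S) = 89 + S (s(Y, S) = S + 89 = 89 + S)
s(W, -24) - 1*12580 = (89 - 24) - 1*12580 = 65 - 12580 = -12515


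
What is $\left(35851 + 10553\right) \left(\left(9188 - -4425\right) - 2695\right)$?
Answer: $506638872$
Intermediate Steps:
$\left(35851 + 10553\right) \left(\left(9188 - -4425\right) - 2695\right) = 46404 \left(\left(9188 + 4425\right) - 2695\right) = 46404 \left(13613 - 2695\right) = 46404 \cdot 10918 = 506638872$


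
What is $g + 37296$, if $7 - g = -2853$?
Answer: $40156$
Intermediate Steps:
$g = 2860$ ($g = 7 - -2853 = 7 + 2853 = 2860$)
$g + 37296 = 2860 + 37296 = 40156$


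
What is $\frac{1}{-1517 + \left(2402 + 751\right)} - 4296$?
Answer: $- \frac{7028255}{1636} \approx -4296.0$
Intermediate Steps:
$\frac{1}{-1517 + \left(2402 + 751\right)} - 4296 = \frac{1}{-1517 + 3153} - 4296 = \frac{1}{1636} - 4296 = - \frac{7028255}{1636}$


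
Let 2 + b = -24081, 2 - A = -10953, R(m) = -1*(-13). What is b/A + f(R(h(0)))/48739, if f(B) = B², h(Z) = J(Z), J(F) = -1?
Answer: -1171929942/533935745 ≈ -2.1949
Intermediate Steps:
h(Z) = -1
R(m) = 13
A = 10955 (A = 2 - 1*(-10953) = 2 + 10953 = 10955)
b = -24083 (b = -2 - 24081 = -24083)
b/A + f(R(h(0)))/48739 = -24083/10955 + 13²/48739 = -24083*1/10955 + 169*(1/48739) = -24083/10955 + 169/48739 = -1171929942/533935745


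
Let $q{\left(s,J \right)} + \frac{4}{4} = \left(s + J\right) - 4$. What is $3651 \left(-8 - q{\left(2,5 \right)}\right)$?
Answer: $-36510$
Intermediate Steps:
$q{\left(s,J \right)} = -5 + J + s$ ($q{\left(s,J \right)} = -1 - \left(4 - J - s\right) = -1 + \left(-4 + J + s\right) = -5 + J + s$)
$3651 \left(-8 - q{\left(2,5 \right)}\right) = 3651 \left(-8 - \left(-5 + 5 + 2\right)\right) = 3651 \left(-8 - 2\right) = 3651 \left(-10\right) = -36510$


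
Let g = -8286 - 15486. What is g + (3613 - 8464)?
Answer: -28623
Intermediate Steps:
g = -23772
g + (3613 - 8464) = -23772 + (3613 - 8464) = -23772 - 4851 = -28623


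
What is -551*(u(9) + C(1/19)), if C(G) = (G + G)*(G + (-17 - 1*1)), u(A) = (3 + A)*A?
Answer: -1110874/19 ≈ -58467.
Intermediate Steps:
u(A) = A*(3 + A)
C(G) = 2*G*(-18 + G) (C(G) = (2*G)*(G + (-17 - 1)) = (2*G)*(G - 18) = (2*G)*(-18 + G) = 2*G*(-18 + G))
-551*(u(9) + C(1/19)) = -551*(9*(3 + 9) + 2*(-18 + 1/19)/19) = -551*(9*12 + 2*(1/19)*(-18 + 1/19)) = -551*(108 + 2*(1/19)*(-341/19)) = -551*(108 - 682/361) = -551*38306/361 = -1110874/19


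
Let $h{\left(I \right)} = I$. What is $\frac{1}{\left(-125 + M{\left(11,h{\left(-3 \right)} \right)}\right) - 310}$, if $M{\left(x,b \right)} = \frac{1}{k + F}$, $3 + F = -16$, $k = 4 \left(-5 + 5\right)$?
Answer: $- \frac{19}{8266} \approx -0.0022986$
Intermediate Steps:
$k = 0$ ($k = 4 \cdot 0 = 0$)
$F = -19$ ($F = -3 - 16 = -19$)
$M{\left(x,b \right)} = - \frac{1}{19}$ ($M{\left(x,b \right)} = \frac{1}{0 - 19} = \frac{1}{-19} = - \frac{1}{19}$)
$\frac{1}{\left(-125 + M{\left(11,h{\left(-3 \right)} \right)}\right) - 310} = \frac{1}{\left(-125 - \frac{1}{19}\right) - 310} = \frac{1}{- \frac{2376}{19} - 310} = \frac{1}{- \frac{8266}{19}} = - \frac{19}{8266}$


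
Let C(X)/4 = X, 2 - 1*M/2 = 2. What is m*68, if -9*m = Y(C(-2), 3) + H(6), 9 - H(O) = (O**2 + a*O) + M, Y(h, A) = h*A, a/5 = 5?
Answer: 4556/3 ≈ 1518.7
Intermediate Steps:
M = 0 (M = 4 - 2*2 = 4 - 4 = 0)
C(X) = 4*X
a = 25 (a = 5*5 = 25)
Y(h, A) = A*h
H(O) = 9 - O**2 - 25*O (H(O) = 9 - ((O**2 + 25*O) + 0) = 9 - (O**2 + 25*O) = 9 + (-O**2 - 25*O) = 9 - O**2 - 25*O)
m = 67/3 (m = -(3*(4*(-2)) + (9 - 1*6**2 - 25*6))/9 = -(3*(-8) + (9 - 1*36 - 150))/9 = -(-24 + (9 - 36 - 150))/9 = -(-24 - 177)/9 = -1/9*(-201) = 67/3 ≈ 22.333)
m*68 = (67/3)*68 = 4556/3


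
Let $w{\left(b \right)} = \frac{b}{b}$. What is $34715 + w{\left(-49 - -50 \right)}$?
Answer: $34716$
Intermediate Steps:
$w{\left(b \right)} = 1$
$34715 + w{\left(-49 - -50 \right)} = 34715 + 1 = 34716$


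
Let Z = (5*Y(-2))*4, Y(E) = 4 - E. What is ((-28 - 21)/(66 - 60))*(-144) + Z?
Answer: 1296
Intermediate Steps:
Z = 120 (Z = (5*(4 - 1*(-2)))*4 = (5*(4 + 2))*4 = (5*6)*4 = 30*4 = 120)
((-28 - 21)/(66 - 60))*(-144) + Z = ((-28 - 21)/(66 - 60))*(-144) + 120 = -49/6*(-144) + 120 = 1176 + 120 = 1296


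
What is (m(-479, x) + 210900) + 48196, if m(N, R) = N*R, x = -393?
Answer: 447343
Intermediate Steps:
(m(-479, x) + 210900) + 48196 = (-479*(-393) + 210900) + 48196 = (188247 + 210900) + 48196 = 399147 + 48196 = 447343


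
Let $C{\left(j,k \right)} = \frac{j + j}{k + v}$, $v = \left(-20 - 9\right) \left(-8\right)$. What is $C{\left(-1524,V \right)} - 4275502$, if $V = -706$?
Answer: $- \frac{337764150}{79} \approx -4.2755 \cdot 10^{6}$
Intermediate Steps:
$v = 232$ ($v = \left(-29\right) \left(-8\right) = 232$)
$C{\left(j,k \right)} = \frac{2 j}{232 + k}$ ($C{\left(j,k \right)} = \frac{j + j}{k + 232} = \frac{2 j}{232 + k}$)
$C{\left(-1524,V \right)} - 4275502 = 2 \left(-1524\right) \frac{1}{232 - 706} - 4275502 = 2 \left(-1524\right) \frac{1}{-474} - 4275502 = 2 \left(-1524\right) \left(- \frac{1}{474}\right) - 4275502 = \frac{508}{79} - 4275502 = - \frac{337764150}{79}$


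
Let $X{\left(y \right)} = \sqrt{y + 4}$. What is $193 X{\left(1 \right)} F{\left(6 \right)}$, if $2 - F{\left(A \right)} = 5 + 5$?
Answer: $- 1544 \sqrt{5} \approx -3452.5$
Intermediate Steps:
$F{\left(A \right)} = -8$ ($F{\left(A \right)} = 2 - \left(5 + 5\right) = 2 - 10 = -8$)
$X{\left(y \right)} = \sqrt{4 + y}$
$193 X{\left(1 \right)} F{\left(6 \right)} = 193 \sqrt{4 + 1} \left(-8\right) = 193 \sqrt{5} \left(-8\right) = 193 \left(- 8 \sqrt{5}\right) = - 1544 \sqrt{5}$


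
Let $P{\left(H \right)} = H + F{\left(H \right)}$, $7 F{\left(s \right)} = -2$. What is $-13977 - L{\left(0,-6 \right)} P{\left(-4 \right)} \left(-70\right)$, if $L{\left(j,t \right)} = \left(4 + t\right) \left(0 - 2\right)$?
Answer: $-15177$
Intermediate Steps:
$F{\left(s \right)} = - \frac{2}{7}$ ($F{\left(s \right)} = \frac{1}{7} \left(-2\right) = - \frac{2}{7}$)
$L{\left(j,t \right)} = -8 - 2 t$ ($L{\left(j,t \right)} = \left(4 + t\right) \left(-2\right) = -8 - 2 t$)
$P{\left(H \right)} = - \frac{2}{7} + H$ ($P{\left(H \right)} = H - \frac{2}{7} = - \frac{2}{7} + H$)
$-13977 - L{\left(0,-6 \right)} P{\left(-4 \right)} \left(-70\right) = -13977 - \left(-8 - -12\right) \left(- \frac{2}{7} - 4\right) \left(-70\right) = -13977 - \left(-8 + 12\right) \left(- \frac{30}{7}\right) \left(-70\right) = -13977 - 4 \left(- \frac{30}{7}\right) \left(-70\right) = -13977 - \left(- \frac{120}{7}\right) \left(-70\right) = -13977 - 1200 = -15177$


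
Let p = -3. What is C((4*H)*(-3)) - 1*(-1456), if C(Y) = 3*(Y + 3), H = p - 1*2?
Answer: 1645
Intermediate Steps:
H = -5 (H = -3 - 1*2 = -3 - 2 = -5)
C(Y) = 9 + 3*Y (C(Y) = 3*(3 + Y) = 9 + 3*Y)
C((4*H)*(-3)) - 1*(-1456) = (9 + 3*((4*(-5))*(-3))) - 1*(-1456) = (9 + 3*(-20*(-3))) + 1456 = (9 + 3*60) + 1456 = (9 + 180) + 1456 = 189 + 1456 = 1645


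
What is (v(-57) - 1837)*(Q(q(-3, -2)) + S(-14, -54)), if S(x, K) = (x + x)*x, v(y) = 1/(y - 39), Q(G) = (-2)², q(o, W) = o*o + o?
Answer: -5819649/8 ≈ -7.2746e+5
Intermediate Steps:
q(o, W) = o + o² (q(o, W) = o² + o = o + o²)
Q(G) = 4
v(y) = 1/(-39 + y)
S(x, K) = 2*x² (S(x, K) = (2*x)*x = 2*x²)
(v(-57) - 1837)*(Q(q(-3, -2)) + S(-14, -54)) = (1/(-39 - 57) - 1837)*(4 + 2*(-14)²) = (1/(-96) - 1837)*(4 + 2*196) = (-1/96 - 1837)*(4 + 392) = -176353/96*396 = -5819649/8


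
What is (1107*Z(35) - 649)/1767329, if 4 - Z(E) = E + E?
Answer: -73711/1767329 ≈ -0.041708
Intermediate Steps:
Z(E) = 4 - 2*E (Z(E) = 4 - (E + E) = 4 - 2*E)
(1107*Z(35) - 649)/1767329 = (1107*(4 - 2*35) - 649)/1767329 = (1107*(4 - 70) - 649)*(1/1767329) = (1107*(-66) - 649)*(1/1767329) = (-73062 - 649)*(1/1767329) = -73711*1/1767329 = -73711/1767329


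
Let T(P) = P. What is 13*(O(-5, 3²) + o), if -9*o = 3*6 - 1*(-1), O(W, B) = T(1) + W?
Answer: -715/9 ≈ -79.444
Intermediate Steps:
O(W, B) = 1 + W
o = -19/9 (o = -(3*6 - 1*(-1))/9 = -(18 + 1)/9 = -⅑*19 = -19/9 ≈ -2.1111)
13*(O(-5, 3²) + o) = 13*((1 - 5) - 19/9) = 13*(-4 - 19/9) = 13*(-55/9) = -715/9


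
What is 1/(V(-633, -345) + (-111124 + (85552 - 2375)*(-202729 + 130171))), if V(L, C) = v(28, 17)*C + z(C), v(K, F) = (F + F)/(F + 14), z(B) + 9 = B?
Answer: -31/187093327294 ≈ -1.6569e-10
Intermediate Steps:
z(B) = -9 + B
v(K, F) = 2*F/(14 + F) (v(K, F) = (2*F)/(14 + F) = 2*F/(14 + F))
V(L, C) = -9 + 65*C/31 (V(L, C) = (2*17/(14 + 17))*C + (-9 + C) = (2*17/31)*C + (-9 + C) = (2*17*(1/31))*C + (-9 + C) = 34*C/31 + (-9 + C) = -9 + 65*C/31)
1/(V(-633, -345) + (-111124 + (85552 - 2375)*(-202729 + 130171))) = 1/((-9 + (65/31)*(-345)) + (-111124 + (85552 - 2375)*(-202729 + 130171))) = 1/((-9 - 22425/31) + (-111124 + 83177*(-72558))) = 1/(-22704/31 + (-111124 - 6035156766)) = 1/(-22704/31 - 6035267890) = 1/(-187093327294/31) = -31/187093327294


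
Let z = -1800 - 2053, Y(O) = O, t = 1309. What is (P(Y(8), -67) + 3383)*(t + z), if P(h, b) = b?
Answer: -8435904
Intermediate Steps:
z = -3853
(P(Y(8), -67) + 3383)*(t + z) = (-67 + 3383)*(1309 - 3853) = 3316*(-2544) = -8435904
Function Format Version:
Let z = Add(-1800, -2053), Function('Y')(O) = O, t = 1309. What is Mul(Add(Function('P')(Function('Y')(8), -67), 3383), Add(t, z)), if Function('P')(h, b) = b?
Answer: -8435904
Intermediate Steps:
z = -3853
Mul(Add(Function('P')(Function('Y')(8), -67), 3383), Add(t, z)) = Mul(Add(-67, 3383), Add(1309, -3853)) = Mul(3316, -2544) = -8435904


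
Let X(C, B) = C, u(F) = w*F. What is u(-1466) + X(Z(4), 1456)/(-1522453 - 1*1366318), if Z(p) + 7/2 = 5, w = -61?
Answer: 516662470889/5777542 ≈ 89426.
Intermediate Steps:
u(F) = -61*F
Z(p) = 3/2 (Z(p) = -7/2 + 5 = 3/2)
u(-1466) + X(Z(4), 1456)/(-1522453 - 1*1366318) = -61*(-1466) + 3/(2*(-1522453 - 1*1366318)) = 89426 + 3/(2*(-1522453 - 1366318)) = 89426 + (3/2)/(-2888771) = 89426 + (3/2)*(-1/2888771) = 89426 - 3/5777542 = 516662470889/5777542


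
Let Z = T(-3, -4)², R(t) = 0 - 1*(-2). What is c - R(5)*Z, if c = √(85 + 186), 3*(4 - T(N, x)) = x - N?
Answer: -338/9 + √271 ≈ -21.093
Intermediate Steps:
R(t) = 2 (R(t) = 0 + 2 = 2)
T(N, x) = 4 - x/3 + N/3 (T(N, x) = 4 - (x - N)/3 = 4 + (-x/3 + N/3) = 4 - x/3 + N/3)
Z = 169/9 (Z = (4 - ⅓*(-4) + (⅓)*(-3))² = (4 + 4/3 - 1)² = (13/3)² = 169/9 ≈ 18.778)
c = √271 ≈ 16.462
c - R(5)*Z = √271 - 2*169/9 = √271 - 1*338/9 = √271 - 338/9 = -338/9 + √271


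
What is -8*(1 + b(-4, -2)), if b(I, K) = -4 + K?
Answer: 40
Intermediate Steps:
-8*(1 + b(-4, -2)) = -8*(1 + (-4 - 2)) = -8*(1 - 6) = -8*(-5) = 40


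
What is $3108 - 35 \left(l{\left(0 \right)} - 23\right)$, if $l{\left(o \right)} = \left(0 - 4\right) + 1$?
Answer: $4018$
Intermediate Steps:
$l{\left(o \right)} = -3$ ($l{\left(o \right)} = -4 + 1 = -3$)
$3108 - 35 \left(l{\left(0 \right)} - 23\right) = 3108 - 35 \left(-3 - 23\right) = 3108 - -910 = 3108 + 910 = 4018$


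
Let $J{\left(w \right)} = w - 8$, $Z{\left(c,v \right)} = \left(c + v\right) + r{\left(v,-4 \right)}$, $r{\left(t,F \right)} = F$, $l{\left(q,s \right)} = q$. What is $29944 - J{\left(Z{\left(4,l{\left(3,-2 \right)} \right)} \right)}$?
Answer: $29949$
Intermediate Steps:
$Z{\left(c,v \right)} = -4 + c + v$ ($Z{\left(c,v \right)} = \left(c + v\right) - 4 = -4 + c + v$)
$J{\left(w \right)} = -8 + w$ ($J{\left(w \right)} = w - 8 = -8 + w$)
$29944 - J{\left(Z{\left(4,l{\left(3,-2 \right)} \right)} \right)} = 29944 - \left(-8 + \left(-4 + 4 + 3\right)\right) = 29944 - \left(-8 + 3\right) = 29944 - -5 = 29944 + 5 = 29949$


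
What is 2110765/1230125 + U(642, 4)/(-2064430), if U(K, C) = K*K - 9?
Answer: 3581883181/2362332050 ≈ 1.5162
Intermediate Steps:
U(K, C) = -9 + K² (U(K, C) = K² - 9 = -9 + K²)
2110765/1230125 + U(642, 4)/(-2064430) = 2110765/1230125 + (-9 + 642²)/(-2064430) = 2110765*(1/1230125) + (-9 + 412164)*(-1/2064430) = 422153/246025 + 412155*(-1/2064430) = 422153/246025 - 1917/9602 = 3581883181/2362332050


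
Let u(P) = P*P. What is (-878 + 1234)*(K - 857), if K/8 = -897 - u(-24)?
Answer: -4500196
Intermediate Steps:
u(P) = P²
K = -11784 (K = 8*(-897 - 1*(-24)²) = 8*(-897 - 1*576) = 8*(-897 - 576) = 8*(-1473) = -11784)
(-878 + 1234)*(K - 857) = (-878 + 1234)*(-11784 - 857) = 356*(-12641) = -4500196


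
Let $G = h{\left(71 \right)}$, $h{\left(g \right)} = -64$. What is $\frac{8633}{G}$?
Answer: $- \frac{8633}{64} \approx -134.89$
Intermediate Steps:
$G = -64$
$\frac{8633}{G} = \frac{8633}{-64} = 8633 \left(- \frac{1}{64}\right) = - \frac{8633}{64}$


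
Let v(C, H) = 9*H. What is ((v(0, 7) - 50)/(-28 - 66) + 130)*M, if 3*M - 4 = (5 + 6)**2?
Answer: 508625/94 ≈ 5410.9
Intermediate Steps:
M = 125/3 (M = 4/3 + (5 + 6)**2/3 = 4/3 + (1/3)*11**2 = 4/3 + (1/3)*121 = 4/3 + 121/3 = 125/3 ≈ 41.667)
((v(0, 7) - 50)/(-28 - 66) + 130)*M = ((9*7 - 50)/(-28 - 66) + 130)*(125/3) = ((63 - 50)/(-94) + 130)*(125/3) = (13*(-1/94) + 130)*(125/3) = (-13/94 + 130)*(125/3) = (12207/94)*(125/3) = 508625/94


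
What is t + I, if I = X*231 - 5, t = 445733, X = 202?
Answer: 492390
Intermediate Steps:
I = 46657 (I = 202*231 - 5 = 46662 - 5 = 46657)
t + I = 445733 + 46657 = 492390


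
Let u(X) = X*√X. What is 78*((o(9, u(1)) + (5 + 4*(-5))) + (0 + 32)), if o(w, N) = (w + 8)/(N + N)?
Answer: 1989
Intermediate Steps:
u(X) = X^(3/2)
o(w, N) = (8 + w)/(2*N) (o(w, N) = (8 + w)/((2*N)) = (8 + w)*(1/(2*N)) = (8 + w)/(2*N))
78*((o(9, u(1)) + (5 + 4*(-5))) + (0 + 32)) = 78*(((8 + 9)/(2*(1^(3/2))) + (5 + 4*(-5))) + (0 + 32)) = 78*(((½)*17/1 + (5 - 20)) + 32) = 78*(((½)*1*17 - 15) + 32) = 78*((17/2 - 15) + 32) = 78*(-13/2 + 32) = 78*(51/2) = 1989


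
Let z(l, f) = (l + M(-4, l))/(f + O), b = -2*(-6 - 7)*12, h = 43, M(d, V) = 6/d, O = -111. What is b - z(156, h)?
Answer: 42741/136 ≈ 314.27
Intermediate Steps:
b = 312 (b = -2*(-13)*12 = 26*12 = 312)
z(l, f) = (-3/2 + l)/(-111 + f) (z(l, f) = (l + 6/(-4))/(f - 111) = (l + 6*(-¼))/(-111 + f) = (l - 3/2)/(-111 + f) = (-3/2 + l)/(-111 + f))
b - z(156, h) = 312 - (-3/2 + 156)/(-111 + 43) = 312 - 309/((-68)*2) = 312 - (-1)*309/(68*2) = 312 - 1*(-309/136) = 312 + 309/136 = 42741/136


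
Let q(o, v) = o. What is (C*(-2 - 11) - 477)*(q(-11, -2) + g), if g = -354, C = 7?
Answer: 207320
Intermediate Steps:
(C*(-2 - 11) - 477)*(q(-11, -2) + g) = (7*(-2 - 11) - 477)*(-11 - 354) = (7*(-13) - 477)*(-365) = (-91 - 477)*(-365) = -568*(-365) = 207320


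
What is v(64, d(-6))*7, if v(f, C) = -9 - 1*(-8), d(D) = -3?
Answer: -7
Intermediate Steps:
v(f, C) = -1 (v(f, C) = -9 + 8 = -1)
v(64, d(-6))*7 = -1*7 = -7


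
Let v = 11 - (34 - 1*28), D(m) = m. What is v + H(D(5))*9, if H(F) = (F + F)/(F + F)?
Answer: 14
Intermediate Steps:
v = 5 (v = 11 - (34 - 28) = 11 - 1*6 = 11 - 6 = 5)
H(F) = 1 (H(F) = (2*F)/((2*F)) = (2*F)*(1/(2*F)) = 1)
v + H(D(5))*9 = 5 + 1*9 = 5 + 9 = 14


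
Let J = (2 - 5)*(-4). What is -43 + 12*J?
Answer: 101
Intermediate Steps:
J = 12 (J = -3*(-4) = 12)
-43 + 12*J = -43 + 12*12 = -43 + 144 = 101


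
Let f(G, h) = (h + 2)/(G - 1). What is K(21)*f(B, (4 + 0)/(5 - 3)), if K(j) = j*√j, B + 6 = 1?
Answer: -14*√21 ≈ -64.156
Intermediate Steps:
B = -5 (B = -6 + 1 = -5)
K(j) = j^(3/2)
f(G, h) = (2 + h)/(-1 + G)
K(21)*f(B, (4 + 0)/(5 - 3)) = 21^(3/2)*((2 + (4 + 0)/(5 - 3))/(-1 - 5)) = (21*√21)*((2 + 4/2)/(-6)) = (21*√21)*(-(2 + 4*(½))/6) = (21*√21)*(-(2 + 2)/6) = (21*√21)*(-⅙*4) = (21*√21)*(-⅔) = -14*√21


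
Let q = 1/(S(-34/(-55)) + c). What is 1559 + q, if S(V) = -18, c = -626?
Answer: 1003995/644 ≈ 1559.0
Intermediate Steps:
q = -1/644 (q = 1/(-18 - 626) = 1/(-644) = -1/644 ≈ -0.0015528)
1559 + q = 1559 - 1/644 = 1003995/644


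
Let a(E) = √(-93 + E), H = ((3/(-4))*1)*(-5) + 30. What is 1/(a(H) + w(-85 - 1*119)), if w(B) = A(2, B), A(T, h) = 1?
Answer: 4/241 - 2*I*√237/241 ≈ 0.016598 - 0.12776*I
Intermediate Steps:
w(B) = 1
H = 135/4 (H = ((3*(-¼))*1)*(-5) + 30 = -¾*1*(-5) + 30 = -¾*(-5) + 30 = 15/4 + 30 = 135/4 ≈ 33.750)
1/(a(H) + w(-85 - 1*119)) = 1/(√(-93 + 135/4) + 1) = 1/(√(-237/4) + 1) = 1/(I*√237/2 + 1) = 1/(1 + I*√237/2)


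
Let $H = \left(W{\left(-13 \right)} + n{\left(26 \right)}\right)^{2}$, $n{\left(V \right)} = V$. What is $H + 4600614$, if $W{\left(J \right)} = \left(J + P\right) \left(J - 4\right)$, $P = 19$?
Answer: $4606390$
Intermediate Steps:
$W{\left(J \right)} = \left(-4 + J\right) \left(19 + J\right)$ ($W{\left(J \right)} = \left(J + 19\right) \left(J - 4\right) = \left(19 + J\right) \left(-4 + J\right) = \left(-4 + J\right) \left(19 + J\right)$)
$H = 5776$ ($H = \left(\left(-76 + \left(-13\right)^{2} + 15 \left(-13\right)\right) + 26\right)^{2} = \left(\left(-76 + 169 - 195\right) + 26\right)^{2} = \left(-102 + 26\right)^{2} = \left(-76\right)^{2} = 5776$)
$H + 4600614 = 5776 + 4600614 = 4606390$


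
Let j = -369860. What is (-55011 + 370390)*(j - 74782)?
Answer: -140230749318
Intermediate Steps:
(-55011 + 370390)*(j - 74782) = (-55011 + 370390)*(-369860 - 74782) = 315379*(-444642) = -140230749318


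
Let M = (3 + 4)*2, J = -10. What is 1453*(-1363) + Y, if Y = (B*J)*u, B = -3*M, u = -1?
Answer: -1980859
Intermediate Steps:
M = 14 (M = 7*2 = 14)
B = -42 (B = -3*14 = -42)
Y = -420 (Y = -42*(-10)*(-1) = 420*(-1) = -420)
1453*(-1363) + Y = 1453*(-1363) - 420 = -1980439 - 420 = -1980859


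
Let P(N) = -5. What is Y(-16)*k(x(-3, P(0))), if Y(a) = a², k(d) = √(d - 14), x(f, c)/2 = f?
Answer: 512*I*√5 ≈ 1144.9*I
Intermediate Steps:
x(f, c) = 2*f
k(d) = √(-14 + d)
Y(-16)*k(x(-3, P(0))) = (-16)²*√(-14 + 2*(-3)) = 256*√(-14 - 6) = 256*√(-20) = 256*(2*I*√5) = 512*I*√5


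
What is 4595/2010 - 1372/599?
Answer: -1063/240798 ≈ -0.0044145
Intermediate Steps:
4595/2010 - 1372/599 = 4595*(1/2010) - 1372*1/599 = 919/402 - 1372/599 = -1063/240798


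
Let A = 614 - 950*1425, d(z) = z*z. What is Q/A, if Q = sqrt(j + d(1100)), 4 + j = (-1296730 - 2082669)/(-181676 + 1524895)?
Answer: -5*sqrt(87324614198029471)/1817557984784 ≈ -0.00081292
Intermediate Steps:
d(z) = z**2
j = -8752275/1343219 (j = -4 + (-1296730 - 2082669)/(-181676 + 1524895) = -4 - 3379399/1343219 = -8752275/1343219 ≈ -6.5159)
A = -1353136 (A = 614 - 1353750 = -1353136)
Q = 5*sqrt(87324614198029471)/1343219 (Q = sqrt(-8752275/1343219 + 1100**2) = sqrt(-8752275/1343219 + 1210000) = sqrt(1625286237725/1343219) = 5*sqrt(87324614198029471)/1343219 ≈ 1100.0)
Q/A = (5*sqrt(87324614198029471)/1343219)/(-1353136) = (5*sqrt(87324614198029471)/1343219)*(-1/1353136) = -5*sqrt(87324614198029471)/1817557984784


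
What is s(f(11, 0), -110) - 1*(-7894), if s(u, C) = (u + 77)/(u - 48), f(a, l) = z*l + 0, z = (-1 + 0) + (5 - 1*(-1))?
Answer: 378835/48 ≈ 7892.4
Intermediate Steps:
z = 5 (z = -1 + (5 + 1) = -1 + 6 = 5)
f(a, l) = 5*l (f(a, l) = 5*l + 0 = 5*l)
s(u, C) = (77 + u)/(-48 + u)
s(f(11, 0), -110) - 1*(-7894) = (77 + 5*0)/(-48 + 5*0) - 1*(-7894) = (77 + 0)/(-48 + 0) + 7894 = 77/(-48) + 7894 = -1/48*77 + 7894 = -77/48 + 7894 = 378835/48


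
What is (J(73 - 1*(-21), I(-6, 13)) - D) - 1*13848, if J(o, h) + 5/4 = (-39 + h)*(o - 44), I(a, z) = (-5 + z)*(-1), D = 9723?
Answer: -103689/4 ≈ -25922.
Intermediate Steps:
I(a, z) = 5 - z
J(o, h) = -5/4 + (-44 + o)*(-39 + h) (J(o, h) = -5/4 + (-39 + h)*(o - 44) = -5/4 + (-39 + h)*(-44 + o) = -5/4 + (-44 + o)*(-39 + h))
(J(73 - 1*(-21), I(-6, 13)) - D) - 1*13848 = ((6859/4 - 44*(5 - 1*13) - 39*(73 - 1*(-21)) + (5 - 1*13)*(73 - 1*(-21))) - 1*9723) - 1*13848 = ((6859/4 - 44*(5 - 13) - 39*(73 + 21) + (5 - 13)*(73 + 21)) - 9723) - 13848 = ((6859/4 - 44*(-8) - 39*94 - 8*94) - 9723) - 13848 = ((6859/4 + 352 - 3666 - 752) - 9723) - 13848 = (-9405/4 - 9723) - 13848 = -48297/4 - 13848 = -103689/4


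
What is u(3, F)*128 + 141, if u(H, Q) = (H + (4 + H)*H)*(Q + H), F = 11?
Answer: 43149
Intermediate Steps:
u(H, Q) = (H + Q)*(H + H*(4 + H)) (u(H, Q) = (H + H*(4 + H))*(H + Q) = (H + Q)*(H + H*(4 + H)))
u(3, F)*128 + 141 = (3*(3**2 + 5*3 + 5*11 + 3*11))*128 + 141 = (3*(9 + 15 + 55 + 33))*128 + 141 = (3*112)*128 + 141 = 336*128 + 141 = 43008 + 141 = 43149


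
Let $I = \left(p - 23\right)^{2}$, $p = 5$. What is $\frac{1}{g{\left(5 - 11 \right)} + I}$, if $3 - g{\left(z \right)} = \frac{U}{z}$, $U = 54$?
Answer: $\frac{1}{336} \approx 0.0029762$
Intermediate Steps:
$g{\left(z \right)} = 3 - \frac{54}{z}$
$I = 324$ ($I = \left(5 - 23\right)^{2} = \left(-18\right)^{2} = 324$)
$\frac{1}{g{\left(5 - 11 \right)} + I} = \frac{1}{\left(3 - \frac{54}{5 - 11}\right) + 324} = \frac{1}{\left(3 - \frac{54}{-6}\right) + 324} = \frac{1}{\left(3 - -9\right) + 324} = \frac{1}{\left(3 + 9\right) + 324} = \frac{1}{12 + 324} = \frac{1}{336}$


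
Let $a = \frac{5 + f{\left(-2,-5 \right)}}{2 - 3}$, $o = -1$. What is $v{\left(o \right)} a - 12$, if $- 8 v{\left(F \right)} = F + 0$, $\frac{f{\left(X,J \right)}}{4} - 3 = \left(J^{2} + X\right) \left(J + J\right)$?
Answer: $\frac{807}{8} \approx 100.88$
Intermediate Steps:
$f{\left(X,J \right)} = 12 + 8 J \left(X + J^{2}\right)$ ($f{\left(X,J \right)} = 12 + 4 \left(J^{2} + X\right) \left(J + J\right) = 12 + 4 \left(X + J^{2}\right) 2 J = 12 + 4 \cdot 2 J \left(X + J^{2}\right) = 12 + 8 J \left(X + J^{2}\right)$)
$v{\left(F \right)} = - \frac{F}{8}$ ($v{\left(F \right)} = - \frac{F + 0}{8} = - \frac{F}{8}$)
$a = 903$ ($a = \frac{5 + \left(12 + 8 \left(-5\right)^{3} + 8 \left(-5\right) \left(-2\right)\right)}{2 - 3} = \frac{5 + \left(12 + 8 \left(-125\right) + 80\right)}{-1} = \left(5 + \left(12 - 1000 + 80\right)\right) \left(-1\right) = \left(5 - 908\right) \left(-1\right) = \left(-903\right) \left(-1\right) = 903$)
$v{\left(o \right)} a - 12 = \left(- \frac{1}{8}\right) \left(-1\right) 903 - 12 = \frac{1}{8} \cdot 903 - 12 = \frac{903}{8} - 12 = \frac{807}{8}$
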